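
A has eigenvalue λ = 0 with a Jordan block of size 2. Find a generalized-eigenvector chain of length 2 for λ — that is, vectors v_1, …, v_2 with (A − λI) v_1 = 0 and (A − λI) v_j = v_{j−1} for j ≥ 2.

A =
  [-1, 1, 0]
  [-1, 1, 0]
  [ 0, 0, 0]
A Jordan chain for λ = 0 of length 2:
v_1 = (-1, -1, 0)ᵀ
v_2 = (1, 0, 0)ᵀ

Let N = A − (0)·I. We want v_2 with N^2 v_2 = 0 but N^1 v_2 ≠ 0; then v_{j-1} := N · v_j for j = 2, …, 2.

Pick v_2 = (1, 0, 0)ᵀ.
Then v_1 = N · v_2 = (-1, -1, 0)ᵀ.

Sanity check: (A − (0)·I) v_1 = (0, 0, 0)ᵀ = 0. ✓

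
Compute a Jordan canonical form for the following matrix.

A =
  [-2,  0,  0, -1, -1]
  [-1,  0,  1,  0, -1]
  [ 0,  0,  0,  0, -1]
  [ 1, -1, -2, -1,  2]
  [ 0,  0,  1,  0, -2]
J_3(-1) ⊕ J_2(-1)

The characteristic polynomial is
  det(x·I − A) = x^5 + 5*x^4 + 10*x^3 + 10*x^2 + 5*x + 1 = (x + 1)^5

Eigenvalues and multiplicities (the geometric multiplicity of λ is n − rank(A − λI), which equals the number of Jordan blocks for λ):
  λ = -1: algebraic multiplicity = 5, geometric multiplicity = 2

Determining the block sizes for each eigenvalue:
  λ = -1: with am = 5 and gm = 2, the partition is not yet determined (e.g. several partitions of 5 into 2 parts exist). Let N = A − (-1)·I. Computing rank(N^1) = 3, rank(N^2) = 1, rank(N^3) = 0; the number of blocks of size ≥ j is rank(N^{j−1}) − rank(N^j), giving [2, 2, 1]. So we have 1 block(s) of size 3, 1 block(s) of size 2 → block sizes [3, 2]

Assembling the blocks gives a Jordan form
J =
  [-1,  1,  0,  0,  0]
  [ 0, -1,  1,  0,  0]
  [ 0,  0, -1,  0,  0]
  [ 0,  0,  0, -1,  1]
  [ 0,  0,  0,  0, -1]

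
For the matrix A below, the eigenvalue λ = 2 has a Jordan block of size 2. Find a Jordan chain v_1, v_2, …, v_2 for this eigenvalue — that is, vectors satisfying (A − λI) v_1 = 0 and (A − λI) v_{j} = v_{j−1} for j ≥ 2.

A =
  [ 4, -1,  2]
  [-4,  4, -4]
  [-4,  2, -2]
A Jordan chain for λ = 2 of length 2:
v_1 = (2, -4, -4)ᵀ
v_2 = (1, 0, 0)ᵀ

Let N = A − (2)·I. We want v_2 with N^2 v_2 = 0 but N^1 v_2 ≠ 0; then v_{j-1} := N · v_j for j = 2, …, 2.

Pick v_2 = (1, 0, 0)ᵀ.
Then v_1 = N · v_2 = (2, -4, -4)ᵀ.

Sanity check: (A − (2)·I) v_1 = (0, 0, 0)ᵀ = 0. ✓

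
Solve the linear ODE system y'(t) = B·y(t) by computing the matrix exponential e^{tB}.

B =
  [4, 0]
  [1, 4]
e^{tB} =
  [exp(4*t), 0]
  [t*exp(4*t), exp(4*t)]

Strategy: write B = P · J · P⁻¹ where J is a Jordan canonical form, so e^{tB} = P · e^{tJ} · P⁻¹, and e^{tJ} can be computed block-by-block.

B has Jordan form
J =
  [4, 1]
  [0, 4]
(up to reordering of blocks).

Per-block formulas:
  For a 2×2 Jordan block J_2(4): exp(t · J_2(4)) = e^(4t)·(I + t·N), where N is the 2×2 nilpotent shift.

After assembling e^{tJ} and conjugating by P, we get:

e^{tB} =
  [exp(4*t), 0]
  [t*exp(4*t), exp(4*t)]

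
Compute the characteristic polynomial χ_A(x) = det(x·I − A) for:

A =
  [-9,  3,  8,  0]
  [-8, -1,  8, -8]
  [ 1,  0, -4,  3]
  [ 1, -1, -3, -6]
x^4 + 20*x^3 + 150*x^2 + 500*x + 625

Expanding det(x·I − A) (e.g. by cofactor expansion or by noting that A is similar to its Jordan form J, which has the same characteristic polynomial as A) gives
  χ_A(x) = x^4 + 20*x^3 + 150*x^2 + 500*x + 625
which factors as (x + 5)^4. The eigenvalues (with algebraic multiplicities) are λ = -5 with multiplicity 4.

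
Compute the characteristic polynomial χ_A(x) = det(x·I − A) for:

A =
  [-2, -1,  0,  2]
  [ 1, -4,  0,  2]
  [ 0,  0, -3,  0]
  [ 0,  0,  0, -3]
x^4 + 12*x^3 + 54*x^2 + 108*x + 81

Expanding det(x·I − A) (e.g. by cofactor expansion or by noting that A is similar to its Jordan form J, which has the same characteristic polynomial as A) gives
  χ_A(x) = x^4 + 12*x^3 + 54*x^2 + 108*x + 81
which factors as (x + 3)^4. The eigenvalues (with algebraic multiplicities) are λ = -3 with multiplicity 4.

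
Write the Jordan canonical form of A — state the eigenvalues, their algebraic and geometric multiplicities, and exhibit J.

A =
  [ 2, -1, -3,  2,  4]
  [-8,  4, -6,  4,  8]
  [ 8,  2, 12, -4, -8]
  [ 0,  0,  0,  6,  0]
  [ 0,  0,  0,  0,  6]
J_2(6) ⊕ J_1(6) ⊕ J_1(6) ⊕ J_1(6)

The characteristic polynomial is
  det(x·I − A) = x^5 - 30*x^4 + 360*x^3 - 2160*x^2 + 6480*x - 7776 = (x - 6)^5

Eigenvalues and multiplicities (the geometric multiplicity of λ is n − rank(A − λI), which equals the number of Jordan blocks for λ):
  λ = 6: algebraic multiplicity = 5, geometric multiplicity = 4

Determining the block sizes for each eigenvalue:
  λ = 6: 4 blocks summing to 5 forces exactly one block of size 2 and the rest size 1 → block sizes [2, 1, 1, 1]

Assembling the blocks gives a Jordan form
J =
  [6, 1, 0, 0, 0]
  [0, 6, 0, 0, 0]
  [0, 0, 6, 0, 0]
  [0, 0, 0, 6, 0]
  [0, 0, 0, 0, 6]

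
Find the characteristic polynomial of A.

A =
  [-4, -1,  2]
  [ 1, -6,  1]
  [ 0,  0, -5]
x^3 + 15*x^2 + 75*x + 125

Expanding det(x·I − A) (e.g. by cofactor expansion or by noting that A is similar to its Jordan form J, which has the same characteristic polynomial as A) gives
  χ_A(x) = x^3 + 15*x^2 + 75*x + 125
which factors as (x + 5)^3. The eigenvalues (with algebraic multiplicities) are λ = -5 with multiplicity 3.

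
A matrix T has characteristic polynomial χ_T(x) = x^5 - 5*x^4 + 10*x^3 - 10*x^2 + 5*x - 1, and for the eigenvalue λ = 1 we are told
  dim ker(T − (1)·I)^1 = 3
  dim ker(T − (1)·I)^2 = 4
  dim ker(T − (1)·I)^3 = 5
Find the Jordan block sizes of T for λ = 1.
Block sizes for λ = 1: [3, 1, 1]

From the dimensions of kernels of powers, the number of Jordan blocks of size at least j is d_j − d_{j−1} where d_j = dim ker(N^j) (with d_0 = 0). Computing the differences gives [3, 1, 1].
The number of blocks of size exactly k is (#blocks of size ≥ k) − (#blocks of size ≥ k + 1), so the partition is: 2 block(s) of size 1, 1 block(s) of size 3.
In nonincreasing order the block sizes are [3, 1, 1].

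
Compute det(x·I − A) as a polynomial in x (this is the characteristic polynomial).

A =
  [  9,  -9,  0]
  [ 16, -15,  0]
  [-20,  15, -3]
x^3 + 9*x^2 + 27*x + 27

Expanding det(x·I − A) (e.g. by cofactor expansion or by noting that A is similar to its Jordan form J, which has the same characteristic polynomial as A) gives
  χ_A(x) = x^3 + 9*x^2 + 27*x + 27
which factors as (x + 3)^3. The eigenvalues (with algebraic multiplicities) are λ = -3 with multiplicity 3.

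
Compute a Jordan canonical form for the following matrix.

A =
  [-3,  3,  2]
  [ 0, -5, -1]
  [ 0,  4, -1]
J_3(-3)

The characteristic polynomial is
  det(x·I − A) = x^3 + 9*x^2 + 27*x + 27 = (x + 3)^3

Eigenvalues and multiplicities (the geometric multiplicity of λ is n − rank(A − λI), which equals the number of Jordan blocks for λ):
  λ = -3: algebraic multiplicity = 3, geometric multiplicity = 1

Determining the block sizes for each eigenvalue:
  λ = -3: one block (gm = 1), so the single block has size am = 3 → block sizes [3]

Assembling the blocks gives a Jordan form
J =
  [-3,  1,  0]
  [ 0, -3,  1]
  [ 0,  0, -3]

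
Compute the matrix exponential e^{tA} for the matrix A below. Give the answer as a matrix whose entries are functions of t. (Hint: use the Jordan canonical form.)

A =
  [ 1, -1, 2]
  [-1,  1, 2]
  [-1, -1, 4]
e^{tA} =
  [-t*exp(2*t) + exp(2*t), -t*exp(2*t), 2*t*exp(2*t)]
  [-t*exp(2*t), -t*exp(2*t) + exp(2*t), 2*t*exp(2*t)]
  [-t*exp(2*t), -t*exp(2*t), 2*t*exp(2*t) + exp(2*t)]

Strategy: write A = P · J · P⁻¹ where J is a Jordan canonical form, so e^{tA} = P · e^{tJ} · P⁻¹, and e^{tJ} can be computed block-by-block.

A has Jordan form
J =
  [2, 1, 0]
  [0, 2, 0]
  [0, 0, 2]
(up to reordering of blocks).

Per-block formulas:
  For a 2×2 Jordan block J_2(2): exp(t · J_2(2)) = e^(2t)·(I + t·N), where N is the 2×2 nilpotent shift.
  For a 1×1 block at λ = 2: exp(t · [2]) = [e^(2t)].

After assembling e^{tJ} and conjugating by P, we get:

e^{tA} =
  [-t*exp(2*t) + exp(2*t), -t*exp(2*t), 2*t*exp(2*t)]
  [-t*exp(2*t), -t*exp(2*t) + exp(2*t), 2*t*exp(2*t)]
  [-t*exp(2*t), -t*exp(2*t), 2*t*exp(2*t) + exp(2*t)]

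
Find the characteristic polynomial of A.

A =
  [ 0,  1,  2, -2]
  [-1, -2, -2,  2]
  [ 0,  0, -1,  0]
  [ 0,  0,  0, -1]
x^4 + 4*x^3 + 6*x^2 + 4*x + 1

Expanding det(x·I − A) (e.g. by cofactor expansion or by noting that A is similar to its Jordan form J, which has the same characteristic polynomial as A) gives
  χ_A(x) = x^4 + 4*x^3 + 6*x^2 + 4*x + 1
which factors as (x + 1)^4. The eigenvalues (with algebraic multiplicities) are λ = -1 with multiplicity 4.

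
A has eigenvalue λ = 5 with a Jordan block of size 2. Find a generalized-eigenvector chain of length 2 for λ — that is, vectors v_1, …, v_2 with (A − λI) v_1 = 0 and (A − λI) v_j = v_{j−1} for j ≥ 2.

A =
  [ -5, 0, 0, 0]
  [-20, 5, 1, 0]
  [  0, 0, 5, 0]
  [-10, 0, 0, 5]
A Jordan chain for λ = 5 of length 2:
v_1 = (0, 1, 0, 0)ᵀ
v_2 = (0, 0, 1, 0)ᵀ

Let N = A − (5)·I. We want v_2 with N^2 v_2 = 0 but N^1 v_2 ≠ 0; then v_{j-1} := N · v_j for j = 2, …, 2.

Pick v_2 = (0, 0, 1, 0)ᵀ.
Then v_1 = N · v_2 = (0, 1, 0, 0)ᵀ.

Sanity check: (A − (5)·I) v_1 = (0, 0, 0, 0)ᵀ = 0. ✓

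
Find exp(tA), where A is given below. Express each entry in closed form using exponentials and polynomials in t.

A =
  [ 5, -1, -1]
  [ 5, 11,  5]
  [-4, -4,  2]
e^{tA} =
  [-t*exp(6*t) + exp(6*t), -t*exp(6*t), -t*exp(6*t)]
  [5*t*exp(6*t), 5*t*exp(6*t) + exp(6*t), 5*t*exp(6*t)]
  [-4*t*exp(6*t), -4*t*exp(6*t), -4*t*exp(6*t) + exp(6*t)]

Strategy: write A = P · J · P⁻¹ where J is a Jordan canonical form, so e^{tA} = P · e^{tJ} · P⁻¹, and e^{tJ} can be computed block-by-block.

A has Jordan form
J =
  [6, 1, 0]
  [0, 6, 0]
  [0, 0, 6]
(up to reordering of blocks).

Per-block formulas:
  For a 2×2 Jordan block J_2(6): exp(t · J_2(6)) = e^(6t)·(I + t·N), where N is the 2×2 nilpotent shift.
  For a 1×1 block at λ = 6: exp(t · [6]) = [e^(6t)].

After assembling e^{tJ} and conjugating by P, we get:

e^{tA} =
  [-t*exp(6*t) + exp(6*t), -t*exp(6*t), -t*exp(6*t)]
  [5*t*exp(6*t), 5*t*exp(6*t) + exp(6*t), 5*t*exp(6*t)]
  [-4*t*exp(6*t), -4*t*exp(6*t), -4*t*exp(6*t) + exp(6*t)]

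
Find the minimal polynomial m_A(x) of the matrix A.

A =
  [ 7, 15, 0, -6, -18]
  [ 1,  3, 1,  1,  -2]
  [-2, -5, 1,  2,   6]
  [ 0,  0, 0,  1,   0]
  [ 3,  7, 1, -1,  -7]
x^3 - 3*x^2 + 3*x - 1

The characteristic polynomial is χ_A(x) = (x - 1)^5, so the eigenvalues are known. The minimal polynomial is
  m_A(x) = Π_λ (x − λ)^{k_λ}
where k_λ is the size of the *largest* Jordan block for λ (equivalently, the smallest k with (A − λI)^k v = 0 for every generalised eigenvector v of λ).

  λ = 1: largest Jordan block has size 3, contributing (x − 1)^3

So m_A(x) = (x - 1)^3 = x^3 - 3*x^2 + 3*x - 1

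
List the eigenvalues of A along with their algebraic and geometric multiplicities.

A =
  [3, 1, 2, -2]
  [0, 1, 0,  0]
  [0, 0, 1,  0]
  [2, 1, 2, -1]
λ = 1: alg = 4, geom = 3

Step 1 — factor the characteristic polynomial to read off the algebraic multiplicities:
  χ_A(x) = (x - 1)^4

Step 2 — compute geometric multiplicities via the rank-nullity identity g(λ) = n − rank(A − λI):
  rank(A − (1)·I) = 1, so dim ker(A − (1)·I) = n − 1 = 3

Summary:
  λ = 1: algebraic multiplicity = 4, geometric multiplicity = 3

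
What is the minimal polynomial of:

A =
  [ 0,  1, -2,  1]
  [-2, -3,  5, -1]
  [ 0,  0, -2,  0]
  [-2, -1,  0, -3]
x^3 + 6*x^2 + 12*x + 8

The characteristic polynomial is χ_A(x) = (x + 2)^4, so the eigenvalues are known. The minimal polynomial is
  m_A(x) = Π_λ (x − λ)^{k_λ}
where k_λ is the size of the *largest* Jordan block for λ (equivalently, the smallest k with (A − λI)^k v = 0 for every generalised eigenvector v of λ).

  λ = -2: largest Jordan block has size 3, contributing (x + 2)^3

So m_A(x) = (x + 2)^3 = x^3 + 6*x^2 + 12*x + 8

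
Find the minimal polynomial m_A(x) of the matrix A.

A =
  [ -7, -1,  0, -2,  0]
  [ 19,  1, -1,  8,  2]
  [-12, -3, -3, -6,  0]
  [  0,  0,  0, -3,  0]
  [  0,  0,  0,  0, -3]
x^3 + 9*x^2 + 27*x + 27

The characteristic polynomial is χ_A(x) = (x + 3)^5, so the eigenvalues are known. The minimal polynomial is
  m_A(x) = Π_λ (x − λ)^{k_λ}
where k_λ is the size of the *largest* Jordan block for λ (equivalently, the smallest k with (A − λI)^k v = 0 for every generalised eigenvector v of λ).

  λ = -3: largest Jordan block has size 3, contributing (x + 3)^3

So m_A(x) = (x + 3)^3 = x^3 + 9*x^2 + 27*x + 27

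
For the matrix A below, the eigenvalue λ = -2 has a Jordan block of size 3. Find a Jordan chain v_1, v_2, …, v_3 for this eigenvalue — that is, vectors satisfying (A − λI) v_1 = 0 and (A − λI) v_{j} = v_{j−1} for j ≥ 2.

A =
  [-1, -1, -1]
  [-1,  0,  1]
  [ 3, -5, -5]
A Jordan chain for λ = -2 of length 3:
v_1 = (-1, 0, -1)ᵀ
v_2 = (1, -1, 3)ᵀ
v_3 = (1, 0, 0)ᵀ

Let N = A − (-2)·I. We want v_3 with N^3 v_3 = 0 but N^2 v_3 ≠ 0; then v_{j-1} := N · v_j for j = 3, …, 2.

Pick v_3 = (1, 0, 0)ᵀ.
Then v_2 = N · v_3 = (1, -1, 3)ᵀ.
Then v_1 = N · v_2 = (-1, 0, -1)ᵀ.

Sanity check: (A − (-2)·I) v_1 = (0, 0, 0)ᵀ = 0. ✓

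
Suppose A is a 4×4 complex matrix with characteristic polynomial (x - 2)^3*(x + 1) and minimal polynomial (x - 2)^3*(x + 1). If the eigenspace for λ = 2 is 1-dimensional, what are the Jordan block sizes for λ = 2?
Block sizes for λ = 2: [3]

Step 1 — from the characteristic polynomial, algebraic multiplicity of λ = 2 is 3. From dim ker(A − (2)·I) = 1, there are exactly 1 Jordan blocks for λ = 2.
Step 2 — from the minimal polynomial, the factor (x − 2)^3 tells us the largest block for λ = 2 has size 3.
Step 3 — with total size 3, 1 blocks, and largest block 3, the block sizes (in nonincreasing order) are [3].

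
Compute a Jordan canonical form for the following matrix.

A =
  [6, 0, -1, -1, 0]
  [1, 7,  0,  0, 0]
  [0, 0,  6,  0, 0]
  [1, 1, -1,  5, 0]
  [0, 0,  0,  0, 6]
J_3(6) ⊕ J_1(6) ⊕ J_1(6)

The characteristic polynomial is
  det(x·I − A) = x^5 - 30*x^4 + 360*x^3 - 2160*x^2 + 6480*x - 7776 = (x - 6)^5

Eigenvalues and multiplicities (the geometric multiplicity of λ is n − rank(A − λI), which equals the number of Jordan blocks for λ):
  λ = 6: algebraic multiplicity = 5, geometric multiplicity = 3

Determining the block sizes for each eigenvalue:
  λ = 6: with am = 5 and gm = 3, the partition is not yet determined (e.g. several partitions of 5 into 3 parts exist). Let N = A − (6)·I. Computing rank(N^1) = 2, rank(N^2) = 1, rank(N^3) = 0; the number of blocks of size ≥ j is rank(N^{j−1}) − rank(N^j), giving [3, 1, 1]. So we have 1 block(s) of size 3, 2 block(s) of size 1 → block sizes [3, 1, 1]

Assembling the blocks gives a Jordan form
J =
  [6, 1, 0, 0, 0]
  [0, 6, 1, 0, 0]
  [0, 0, 6, 0, 0]
  [0, 0, 0, 6, 0]
  [0, 0, 0, 0, 6]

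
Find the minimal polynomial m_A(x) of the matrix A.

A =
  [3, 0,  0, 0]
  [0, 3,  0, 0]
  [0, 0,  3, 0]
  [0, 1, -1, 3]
x^2 - 6*x + 9

The characteristic polynomial is χ_A(x) = (x - 3)^4, so the eigenvalues are known. The minimal polynomial is
  m_A(x) = Π_λ (x − λ)^{k_λ}
where k_λ is the size of the *largest* Jordan block for λ (equivalently, the smallest k with (A − λI)^k v = 0 for every generalised eigenvector v of λ).

  λ = 3: largest Jordan block has size 2, contributing (x − 3)^2

So m_A(x) = (x - 3)^2 = x^2 - 6*x + 9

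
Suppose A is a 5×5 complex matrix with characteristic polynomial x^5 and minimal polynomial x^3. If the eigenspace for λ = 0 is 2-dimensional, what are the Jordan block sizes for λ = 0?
Block sizes for λ = 0: [3, 2]

Step 1 — from the characteristic polynomial, algebraic multiplicity of λ = 0 is 5. From dim ker(A − (0)·I) = 2, there are exactly 2 Jordan blocks for λ = 0.
Step 2 — from the minimal polynomial, the factor (x − 0)^3 tells us the largest block for λ = 0 has size 3.
Step 3 — with total size 5, 2 blocks, and largest block 3, the block sizes (in nonincreasing order) are [3, 2].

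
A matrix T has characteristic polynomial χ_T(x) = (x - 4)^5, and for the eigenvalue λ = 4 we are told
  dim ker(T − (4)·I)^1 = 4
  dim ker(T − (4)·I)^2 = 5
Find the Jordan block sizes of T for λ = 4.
Block sizes for λ = 4: [2, 1, 1, 1]

From the dimensions of kernels of powers, the number of Jordan blocks of size at least j is d_j − d_{j−1} where d_j = dim ker(N^j) (with d_0 = 0). Computing the differences gives [4, 1].
The number of blocks of size exactly k is (#blocks of size ≥ k) − (#blocks of size ≥ k + 1), so the partition is: 3 block(s) of size 1, 1 block(s) of size 2.
In nonincreasing order the block sizes are [2, 1, 1, 1].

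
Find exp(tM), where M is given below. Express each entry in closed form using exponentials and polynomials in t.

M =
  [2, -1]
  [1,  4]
e^{tM} =
  [-t*exp(3*t) + exp(3*t), -t*exp(3*t)]
  [t*exp(3*t), t*exp(3*t) + exp(3*t)]

Strategy: write M = P · J · P⁻¹ where J is a Jordan canonical form, so e^{tM} = P · e^{tJ} · P⁻¹, and e^{tJ} can be computed block-by-block.

M has Jordan form
J =
  [3, 1]
  [0, 3]
(up to reordering of blocks).

Per-block formulas:
  For a 2×2 Jordan block J_2(3): exp(t · J_2(3)) = e^(3t)·(I + t·N), where N is the 2×2 nilpotent shift.

After assembling e^{tJ} and conjugating by P, we get:

e^{tM} =
  [-t*exp(3*t) + exp(3*t), -t*exp(3*t)]
  [t*exp(3*t), t*exp(3*t) + exp(3*t)]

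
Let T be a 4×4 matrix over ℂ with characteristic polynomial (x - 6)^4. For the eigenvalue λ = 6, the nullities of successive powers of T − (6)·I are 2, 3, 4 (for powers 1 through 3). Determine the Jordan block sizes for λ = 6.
Block sizes for λ = 6: [3, 1]

From the dimensions of kernels of powers, the number of Jordan blocks of size at least j is d_j − d_{j−1} where d_j = dim ker(N^j) (with d_0 = 0). Computing the differences gives [2, 1, 1].
The number of blocks of size exactly k is (#blocks of size ≥ k) − (#blocks of size ≥ k + 1), so the partition is: 1 block(s) of size 1, 1 block(s) of size 3.
In nonincreasing order the block sizes are [3, 1].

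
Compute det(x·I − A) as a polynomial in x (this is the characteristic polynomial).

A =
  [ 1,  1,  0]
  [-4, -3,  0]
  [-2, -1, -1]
x^3 + 3*x^2 + 3*x + 1

Expanding det(x·I − A) (e.g. by cofactor expansion or by noting that A is similar to its Jordan form J, which has the same characteristic polynomial as A) gives
  χ_A(x) = x^3 + 3*x^2 + 3*x + 1
which factors as (x + 1)^3. The eigenvalues (with algebraic multiplicities) are λ = -1 with multiplicity 3.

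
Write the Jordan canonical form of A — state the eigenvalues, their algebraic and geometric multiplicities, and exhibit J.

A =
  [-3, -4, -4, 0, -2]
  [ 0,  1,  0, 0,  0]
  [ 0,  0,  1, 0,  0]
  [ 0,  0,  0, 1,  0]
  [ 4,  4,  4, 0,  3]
J_1(-1) ⊕ J_1(1) ⊕ J_1(1) ⊕ J_1(1) ⊕ J_1(1)

The characteristic polynomial is
  det(x·I − A) = x^5 - 3*x^4 + 2*x^3 + 2*x^2 - 3*x + 1 = (x - 1)^4*(x + 1)

Eigenvalues and multiplicities (the geometric multiplicity of λ is n − rank(A − λI), which equals the number of Jordan blocks for λ):
  λ = -1: algebraic multiplicity = 1, geometric multiplicity = 1
  λ = 1: algebraic multiplicity = 4, geometric multiplicity = 4

Determining the block sizes for each eigenvalue:
  λ = -1: one block (gm = 1), so the single block has size am = 1 → block sizes [1]
  λ = 1: gm = am = 4, so every block has size 1 → block sizes [1, 1, 1, 1]

Assembling the blocks gives a Jordan form
J =
  [-1, 0, 0, 0, 0]
  [ 0, 1, 0, 0, 0]
  [ 0, 0, 1, 0, 0]
  [ 0, 0, 0, 1, 0]
  [ 0, 0, 0, 0, 1]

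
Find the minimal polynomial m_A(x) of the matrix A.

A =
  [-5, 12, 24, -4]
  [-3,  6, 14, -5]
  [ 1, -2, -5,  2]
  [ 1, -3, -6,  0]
x^2 + 2*x + 1

The characteristic polynomial is χ_A(x) = (x + 1)^4, so the eigenvalues are known. The minimal polynomial is
  m_A(x) = Π_λ (x − λ)^{k_λ}
where k_λ is the size of the *largest* Jordan block for λ (equivalently, the smallest k with (A − λI)^k v = 0 for every generalised eigenvector v of λ).

  λ = -1: largest Jordan block has size 2, contributing (x + 1)^2

So m_A(x) = (x + 1)^2 = x^2 + 2*x + 1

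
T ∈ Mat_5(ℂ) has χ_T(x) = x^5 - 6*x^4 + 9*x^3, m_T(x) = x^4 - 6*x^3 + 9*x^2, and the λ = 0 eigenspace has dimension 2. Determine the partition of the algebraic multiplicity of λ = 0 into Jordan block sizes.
Block sizes for λ = 0: [2, 1]

Step 1 — from the characteristic polynomial, algebraic multiplicity of λ = 0 is 3. From dim ker(T − (0)·I) = 2, there are exactly 2 Jordan blocks for λ = 0.
Step 2 — from the minimal polynomial, the factor (x − 0)^2 tells us the largest block for λ = 0 has size 2.
Step 3 — with total size 3, 2 blocks, and largest block 2, the block sizes (in nonincreasing order) are [2, 1].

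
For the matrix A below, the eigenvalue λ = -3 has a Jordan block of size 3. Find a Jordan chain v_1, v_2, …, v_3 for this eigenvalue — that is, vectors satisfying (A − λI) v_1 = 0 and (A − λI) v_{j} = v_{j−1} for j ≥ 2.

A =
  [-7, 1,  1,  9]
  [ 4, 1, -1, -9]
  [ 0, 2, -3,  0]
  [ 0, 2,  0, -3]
A Jordan chain for λ = -3 of length 3:
v_1 = (20, 0, 8, 8)ᵀ
v_2 = (-4, 4, 0, 0)ᵀ
v_3 = (1, 0, 0, 0)ᵀ

Let N = A − (-3)·I. We want v_3 with N^3 v_3 = 0 but N^2 v_3 ≠ 0; then v_{j-1} := N · v_j for j = 3, …, 2.

Pick v_3 = (1, 0, 0, 0)ᵀ.
Then v_2 = N · v_3 = (-4, 4, 0, 0)ᵀ.
Then v_1 = N · v_2 = (20, 0, 8, 8)ᵀ.

Sanity check: (A − (-3)·I) v_1 = (0, 0, 0, 0)ᵀ = 0. ✓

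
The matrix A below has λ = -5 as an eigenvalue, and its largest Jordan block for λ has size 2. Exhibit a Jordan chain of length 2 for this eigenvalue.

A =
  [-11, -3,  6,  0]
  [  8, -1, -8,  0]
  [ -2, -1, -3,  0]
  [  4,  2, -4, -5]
A Jordan chain for λ = -5 of length 2:
v_1 = (-6, 8, -2, 4)ᵀ
v_2 = (1, 0, 0, 0)ᵀ

Let N = A − (-5)·I. We want v_2 with N^2 v_2 = 0 but N^1 v_2 ≠ 0; then v_{j-1} := N · v_j for j = 2, …, 2.

Pick v_2 = (1, 0, 0, 0)ᵀ.
Then v_1 = N · v_2 = (-6, 8, -2, 4)ᵀ.

Sanity check: (A − (-5)·I) v_1 = (0, 0, 0, 0)ᵀ = 0. ✓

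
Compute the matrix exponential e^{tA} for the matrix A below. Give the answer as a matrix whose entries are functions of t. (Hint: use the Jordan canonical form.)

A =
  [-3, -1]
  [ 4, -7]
e^{tA} =
  [2*t*exp(-5*t) + exp(-5*t), -t*exp(-5*t)]
  [4*t*exp(-5*t), -2*t*exp(-5*t) + exp(-5*t)]

Strategy: write A = P · J · P⁻¹ where J is a Jordan canonical form, so e^{tA} = P · e^{tJ} · P⁻¹, and e^{tJ} can be computed block-by-block.

A has Jordan form
J =
  [-5,  1]
  [ 0, -5]
(up to reordering of blocks).

Per-block formulas:
  For a 2×2 Jordan block J_2(-5): exp(t · J_2(-5)) = e^(-5t)·(I + t·N), where N is the 2×2 nilpotent shift.

After assembling e^{tJ} and conjugating by P, we get:

e^{tA} =
  [2*t*exp(-5*t) + exp(-5*t), -t*exp(-5*t)]
  [4*t*exp(-5*t), -2*t*exp(-5*t) + exp(-5*t)]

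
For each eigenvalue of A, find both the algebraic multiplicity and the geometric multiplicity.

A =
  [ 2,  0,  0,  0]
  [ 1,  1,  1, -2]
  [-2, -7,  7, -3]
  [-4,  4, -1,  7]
λ = 2: alg = 1, geom = 1; λ = 5: alg = 3, geom = 1

Step 1 — factor the characteristic polynomial to read off the algebraic multiplicities:
  χ_A(x) = (x - 5)^3*(x - 2)

Step 2 — compute geometric multiplicities via the rank-nullity identity g(λ) = n − rank(A − λI):
  rank(A − (2)·I) = 3, so dim ker(A − (2)·I) = n − 3 = 1
  rank(A − (5)·I) = 3, so dim ker(A − (5)·I) = n − 3 = 1

Summary:
  λ = 2: algebraic multiplicity = 1, geometric multiplicity = 1
  λ = 5: algebraic multiplicity = 3, geometric multiplicity = 1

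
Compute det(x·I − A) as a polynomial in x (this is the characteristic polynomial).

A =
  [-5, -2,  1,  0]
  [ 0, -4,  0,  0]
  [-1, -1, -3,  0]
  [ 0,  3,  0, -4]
x^4 + 16*x^3 + 96*x^2 + 256*x + 256

Expanding det(x·I − A) (e.g. by cofactor expansion or by noting that A is similar to its Jordan form J, which has the same characteristic polynomial as A) gives
  χ_A(x) = x^4 + 16*x^3 + 96*x^2 + 256*x + 256
which factors as (x + 4)^4. The eigenvalues (with algebraic multiplicities) are λ = -4 with multiplicity 4.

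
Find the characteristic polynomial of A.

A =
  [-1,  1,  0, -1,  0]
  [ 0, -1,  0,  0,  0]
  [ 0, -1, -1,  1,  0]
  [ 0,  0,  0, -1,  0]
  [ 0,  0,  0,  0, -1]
x^5 + 5*x^4 + 10*x^3 + 10*x^2 + 5*x + 1

Expanding det(x·I − A) (e.g. by cofactor expansion or by noting that A is similar to its Jordan form J, which has the same characteristic polynomial as A) gives
  χ_A(x) = x^5 + 5*x^4 + 10*x^3 + 10*x^2 + 5*x + 1
which factors as (x + 1)^5. The eigenvalues (with algebraic multiplicities) are λ = -1 with multiplicity 5.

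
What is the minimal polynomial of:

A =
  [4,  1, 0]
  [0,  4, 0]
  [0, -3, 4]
x^2 - 8*x + 16

The characteristic polynomial is χ_A(x) = (x - 4)^3, so the eigenvalues are known. The minimal polynomial is
  m_A(x) = Π_λ (x − λ)^{k_λ}
where k_λ is the size of the *largest* Jordan block for λ (equivalently, the smallest k with (A − λI)^k v = 0 for every generalised eigenvector v of λ).

  λ = 4: largest Jordan block has size 2, contributing (x − 4)^2

So m_A(x) = (x - 4)^2 = x^2 - 8*x + 16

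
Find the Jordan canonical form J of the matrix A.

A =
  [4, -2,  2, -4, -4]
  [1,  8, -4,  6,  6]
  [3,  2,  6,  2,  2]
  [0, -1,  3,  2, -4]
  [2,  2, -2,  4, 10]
J_2(6) ⊕ J_2(6) ⊕ J_1(6)

The characteristic polynomial is
  det(x·I − A) = x^5 - 30*x^4 + 360*x^3 - 2160*x^2 + 6480*x - 7776 = (x - 6)^5

Eigenvalues and multiplicities (the geometric multiplicity of λ is n − rank(A − λI), which equals the number of Jordan blocks for λ):
  λ = 6: algebraic multiplicity = 5, geometric multiplicity = 3

Determining the block sizes for each eigenvalue:
  λ = 6: with am = 5 and gm = 3, the partition is not yet determined (e.g. several partitions of 5 into 3 parts exist). Let N = A − (6)·I. Computing rank(N^1) = 2, rank(N^2) = 0; the number of blocks of size ≥ j is rank(N^{j−1}) − rank(N^j), giving [3, 2]. So we have 2 block(s) of size 2, 1 block(s) of size 1 → block sizes [2, 2, 1]

Assembling the blocks gives a Jordan form
J =
  [6, 1, 0, 0, 0]
  [0, 6, 0, 0, 0]
  [0, 0, 6, 1, 0]
  [0, 0, 0, 6, 0]
  [0, 0, 0, 0, 6]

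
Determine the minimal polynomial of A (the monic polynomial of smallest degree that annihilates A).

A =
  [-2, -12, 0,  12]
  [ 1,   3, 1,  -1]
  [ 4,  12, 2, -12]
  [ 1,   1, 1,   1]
x^3 - 2*x^2 - 4*x + 8

The characteristic polynomial is χ_A(x) = (x - 2)^3*(x + 2), so the eigenvalues are known. The minimal polynomial is
  m_A(x) = Π_λ (x − λ)^{k_λ}
where k_λ is the size of the *largest* Jordan block for λ (equivalently, the smallest k with (A − λI)^k v = 0 for every generalised eigenvector v of λ).

  λ = -2: largest Jordan block has size 1, contributing (x + 2)
  λ = 2: largest Jordan block has size 2, contributing (x − 2)^2

So m_A(x) = (x - 2)^2*(x + 2) = x^3 - 2*x^2 - 4*x + 8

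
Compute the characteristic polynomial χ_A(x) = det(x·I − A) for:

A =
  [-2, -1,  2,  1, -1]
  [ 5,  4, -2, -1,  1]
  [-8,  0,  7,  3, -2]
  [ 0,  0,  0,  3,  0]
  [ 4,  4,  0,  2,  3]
x^5 - 15*x^4 + 90*x^3 - 270*x^2 + 405*x - 243

Expanding det(x·I − A) (e.g. by cofactor expansion or by noting that A is similar to its Jordan form J, which has the same characteristic polynomial as A) gives
  χ_A(x) = x^5 - 15*x^4 + 90*x^3 - 270*x^2 + 405*x - 243
which factors as (x - 3)^5. The eigenvalues (with algebraic multiplicities) are λ = 3 with multiplicity 5.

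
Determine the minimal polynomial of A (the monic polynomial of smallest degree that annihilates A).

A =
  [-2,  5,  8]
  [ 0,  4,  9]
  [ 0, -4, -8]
x^3 + 6*x^2 + 12*x + 8

The characteristic polynomial is χ_A(x) = (x + 2)^3, so the eigenvalues are known. The minimal polynomial is
  m_A(x) = Π_λ (x − λ)^{k_λ}
where k_λ is the size of the *largest* Jordan block for λ (equivalently, the smallest k with (A − λI)^k v = 0 for every generalised eigenvector v of λ).

  λ = -2: largest Jordan block has size 3, contributing (x + 2)^3

So m_A(x) = (x + 2)^3 = x^3 + 6*x^2 + 12*x + 8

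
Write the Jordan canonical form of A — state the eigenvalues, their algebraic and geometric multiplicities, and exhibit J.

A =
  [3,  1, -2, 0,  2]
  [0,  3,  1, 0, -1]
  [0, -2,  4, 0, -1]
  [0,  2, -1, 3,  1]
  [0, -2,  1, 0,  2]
J_3(3) ⊕ J_1(3) ⊕ J_1(3)

The characteristic polynomial is
  det(x·I − A) = x^5 - 15*x^4 + 90*x^3 - 270*x^2 + 405*x - 243 = (x - 3)^5

Eigenvalues and multiplicities (the geometric multiplicity of λ is n − rank(A − λI), which equals the number of Jordan blocks for λ):
  λ = 3: algebraic multiplicity = 5, geometric multiplicity = 3

Determining the block sizes for each eigenvalue:
  λ = 3: with am = 5 and gm = 3, the partition is not yet determined (e.g. several partitions of 5 into 3 parts exist). Let N = A − (3)·I. Computing rank(N^1) = 2, rank(N^2) = 1, rank(N^3) = 0; the number of blocks of size ≥ j is rank(N^{j−1}) − rank(N^j), giving [3, 1, 1]. So we have 1 block(s) of size 3, 2 block(s) of size 1 → block sizes [3, 1, 1]

Assembling the blocks gives a Jordan form
J =
  [3, 1, 0, 0, 0]
  [0, 3, 1, 0, 0]
  [0, 0, 3, 0, 0]
  [0, 0, 0, 3, 0]
  [0, 0, 0, 0, 3]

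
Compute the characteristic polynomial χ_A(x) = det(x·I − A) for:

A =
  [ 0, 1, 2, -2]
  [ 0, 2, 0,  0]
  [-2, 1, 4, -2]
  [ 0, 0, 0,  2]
x^4 - 8*x^3 + 24*x^2 - 32*x + 16

Expanding det(x·I − A) (e.g. by cofactor expansion or by noting that A is similar to its Jordan form J, which has the same characteristic polynomial as A) gives
  χ_A(x) = x^4 - 8*x^3 + 24*x^2 - 32*x + 16
which factors as (x - 2)^4. The eigenvalues (with algebraic multiplicities) are λ = 2 with multiplicity 4.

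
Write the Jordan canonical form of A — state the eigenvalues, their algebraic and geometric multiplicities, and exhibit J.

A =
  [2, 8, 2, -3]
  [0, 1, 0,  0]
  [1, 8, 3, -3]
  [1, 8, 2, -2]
J_2(1) ⊕ J_1(1) ⊕ J_1(1)

The characteristic polynomial is
  det(x·I − A) = x^4 - 4*x^3 + 6*x^2 - 4*x + 1 = (x - 1)^4

Eigenvalues and multiplicities (the geometric multiplicity of λ is n − rank(A − λI), which equals the number of Jordan blocks for λ):
  λ = 1: algebraic multiplicity = 4, geometric multiplicity = 3

Determining the block sizes for each eigenvalue:
  λ = 1: 3 blocks summing to 4 forces exactly one block of size 2 and the rest size 1 → block sizes [2, 1, 1]

Assembling the blocks gives a Jordan form
J =
  [1, 1, 0, 0]
  [0, 1, 0, 0]
  [0, 0, 1, 0]
  [0, 0, 0, 1]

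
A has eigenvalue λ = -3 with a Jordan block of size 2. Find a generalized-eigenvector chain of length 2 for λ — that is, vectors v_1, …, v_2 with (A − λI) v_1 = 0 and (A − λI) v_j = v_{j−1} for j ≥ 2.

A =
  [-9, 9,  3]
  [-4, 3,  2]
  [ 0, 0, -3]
A Jordan chain for λ = -3 of length 2:
v_1 = (-6, -4, 0)ᵀ
v_2 = (1, 0, 0)ᵀ

Let N = A − (-3)·I. We want v_2 with N^2 v_2 = 0 but N^1 v_2 ≠ 0; then v_{j-1} := N · v_j for j = 2, …, 2.

Pick v_2 = (1, 0, 0)ᵀ.
Then v_1 = N · v_2 = (-6, -4, 0)ᵀ.

Sanity check: (A − (-3)·I) v_1 = (0, 0, 0)ᵀ = 0. ✓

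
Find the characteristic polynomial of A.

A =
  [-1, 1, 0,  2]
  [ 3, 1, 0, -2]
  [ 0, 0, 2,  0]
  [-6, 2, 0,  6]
x^4 - 8*x^3 + 24*x^2 - 32*x + 16

Expanding det(x·I − A) (e.g. by cofactor expansion or by noting that A is similar to its Jordan form J, which has the same characteristic polynomial as A) gives
  χ_A(x) = x^4 - 8*x^3 + 24*x^2 - 32*x + 16
which factors as (x - 2)^4. The eigenvalues (with algebraic multiplicities) are λ = 2 with multiplicity 4.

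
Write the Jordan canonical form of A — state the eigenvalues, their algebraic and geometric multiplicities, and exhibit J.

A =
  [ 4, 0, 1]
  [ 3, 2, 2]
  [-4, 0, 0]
J_3(2)

The characteristic polynomial is
  det(x·I − A) = x^3 - 6*x^2 + 12*x - 8 = (x - 2)^3

Eigenvalues and multiplicities (the geometric multiplicity of λ is n − rank(A − λI), which equals the number of Jordan blocks for λ):
  λ = 2: algebraic multiplicity = 3, geometric multiplicity = 1

Determining the block sizes for each eigenvalue:
  λ = 2: one block (gm = 1), so the single block has size am = 3 → block sizes [3]

Assembling the blocks gives a Jordan form
J =
  [2, 1, 0]
  [0, 2, 1]
  [0, 0, 2]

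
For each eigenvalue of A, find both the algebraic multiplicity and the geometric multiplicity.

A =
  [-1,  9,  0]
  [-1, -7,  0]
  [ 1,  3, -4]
λ = -4: alg = 3, geom = 2

Step 1 — factor the characteristic polynomial to read off the algebraic multiplicities:
  χ_A(x) = (x + 4)^3

Step 2 — compute geometric multiplicities via the rank-nullity identity g(λ) = n − rank(A − λI):
  rank(A − (-4)·I) = 1, so dim ker(A − (-4)·I) = n − 1 = 2

Summary:
  λ = -4: algebraic multiplicity = 3, geometric multiplicity = 2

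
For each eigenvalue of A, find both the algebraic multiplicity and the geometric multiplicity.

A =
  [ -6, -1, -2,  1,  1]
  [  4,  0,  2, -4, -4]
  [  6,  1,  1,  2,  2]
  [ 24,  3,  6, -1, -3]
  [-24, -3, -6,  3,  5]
λ = -2: alg = 2, geom = 1; λ = -1: alg = 1, geom = 1; λ = 2: alg = 2, geom = 2

Step 1 — factor the characteristic polynomial to read off the algebraic multiplicities:
  χ_A(x) = (x - 2)^2*(x + 1)*(x + 2)^2

Step 2 — compute geometric multiplicities via the rank-nullity identity g(λ) = n − rank(A − λI):
  rank(A − (-2)·I) = 4, so dim ker(A − (-2)·I) = n − 4 = 1
  rank(A − (-1)·I) = 4, so dim ker(A − (-1)·I) = n − 4 = 1
  rank(A − (2)·I) = 3, so dim ker(A − (2)·I) = n − 3 = 2

Summary:
  λ = -2: algebraic multiplicity = 2, geometric multiplicity = 1
  λ = -1: algebraic multiplicity = 1, geometric multiplicity = 1
  λ = 2: algebraic multiplicity = 2, geometric multiplicity = 2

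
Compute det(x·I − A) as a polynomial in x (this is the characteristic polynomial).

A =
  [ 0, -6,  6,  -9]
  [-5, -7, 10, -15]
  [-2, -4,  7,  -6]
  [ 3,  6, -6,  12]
x^4 - 12*x^3 + 54*x^2 - 108*x + 81

Expanding det(x·I − A) (e.g. by cofactor expansion or by noting that A is similar to its Jordan form J, which has the same characteristic polynomial as A) gives
  χ_A(x) = x^4 - 12*x^3 + 54*x^2 - 108*x + 81
which factors as (x - 3)^4. The eigenvalues (with algebraic multiplicities) are λ = 3 with multiplicity 4.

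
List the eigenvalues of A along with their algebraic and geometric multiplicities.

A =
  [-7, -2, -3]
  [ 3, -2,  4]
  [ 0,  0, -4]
λ = -5: alg = 1, geom = 1; λ = -4: alg = 2, geom = 1

Step 1 — factor the characteristic polynomial to read off the algebraic multiplicities:
  χ_A(x) = (x + 4)^2*(x + 5)

Step 2 — compute geometric multiplicities via the rank-nullity identity g(λ) = n − rank(A − λI):
  rank(A − (-5)·I) = 2, so dim ker(A − (-5)·I) = n − 2 = 1
  rank(A − (-4)·I) = 2, so dim ker(A − (-4)·I) = n − 2 = 1

Summary:
  λ = -5: algebraic multiplicity = 1, geometric multiplicity = 1
  λ = -4: algebraic multiplicity = 2, geometric multiplicity = 1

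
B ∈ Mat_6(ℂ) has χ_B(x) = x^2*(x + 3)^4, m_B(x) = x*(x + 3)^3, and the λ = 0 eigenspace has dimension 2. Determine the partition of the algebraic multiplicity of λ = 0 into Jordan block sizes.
Block sizes for λ = 0: [1, 1]

Step 1 — from the characteristic polynomial, algebraic multiplicity of λ = 0 is 2. From dim ker(B − (0)·I) = 2, there are exactly 2 Jordan blocks for λ = 0.
Step 2 — from the minimal polynomial, the factor (x − 0) tells us the largest block for λ = 0 has size 1.
Step 3 — with total size 2, 2 blocks, and largest block 1, the block sizes (in nonincreasing order) are [1, 1].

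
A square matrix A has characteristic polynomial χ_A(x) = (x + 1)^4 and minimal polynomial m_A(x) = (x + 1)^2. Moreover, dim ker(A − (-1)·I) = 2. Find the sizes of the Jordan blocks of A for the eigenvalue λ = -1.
Block sizes for λ = -1: [2, 2]

Step 1 — from the characteristic polynomial, algebraic multiplicity of λ = -1 is 4. From dim ker(A − (-1)·I) = 2, there are exactly 2 Jordan blocks for λ = -1.
Step 2 — from the minimal polynomial, the factor (x + 1)^2 tells us the largest block for λ = -1 has size 2.
Step 3 — with total size 4, 2 blocks, and largest block 2, the block sizes (in nonincreasing order) are [2, 2].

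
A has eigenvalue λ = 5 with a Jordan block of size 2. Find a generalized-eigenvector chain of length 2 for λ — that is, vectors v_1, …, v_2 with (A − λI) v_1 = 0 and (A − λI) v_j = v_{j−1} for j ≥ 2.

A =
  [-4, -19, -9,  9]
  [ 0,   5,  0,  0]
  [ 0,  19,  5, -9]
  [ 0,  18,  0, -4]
A Jordan chain for λ = 5 of length 2:
v_1 = (-1, 0, 1, 0)ᵀ
v_2 = (0, 1, 0, 2)ᵀ

Let N = A − (5)·I. We want v_2 with N^2 v_2 = 0 but N^1 v_2 ≠ 0; then v_{j-1} := N · v_j for j = 2, …, 2.

Pick v_2 = (0, 1, 0, 2)ᵀ.
Then v_1 = N · v_2 = (-1, 0, 1, 0)ᵀ.

Sanity check: (A − (5)·I) v_1 = (0, 0, 0, 0)ᵀ = 0. ✓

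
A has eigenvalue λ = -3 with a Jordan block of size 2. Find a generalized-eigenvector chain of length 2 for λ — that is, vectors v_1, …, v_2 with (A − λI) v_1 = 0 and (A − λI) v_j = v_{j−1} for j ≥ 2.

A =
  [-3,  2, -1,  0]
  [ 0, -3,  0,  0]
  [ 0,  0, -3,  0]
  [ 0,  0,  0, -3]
A Jordan chain for λ = -3 of length 2:
v_1 = (2, 0, 0, 0)ᵀ
v_2 = (0, 1, 0, 0)ᵀ

Let N = A − (-3)·I. We want v_2 with N^2 v_2 = 0 but N^1 v_2 ≠ 0; then v_{j-1} := N · v_j for j = 2, …, 2.

Pick v_2 = (0, 1, 0, 0)ᵀ.
Then v_1 = N · v_2 = (2, 0, 0, 0)ᵀ.

Sanity check: (A − (-3)·I) v_1 = (0, 0, 0, 0)ᵀ = 0. ✓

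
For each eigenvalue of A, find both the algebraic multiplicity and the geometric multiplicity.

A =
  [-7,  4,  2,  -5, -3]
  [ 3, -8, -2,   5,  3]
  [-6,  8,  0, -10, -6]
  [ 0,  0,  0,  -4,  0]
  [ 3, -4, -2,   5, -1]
λ = -4: alg = 5, geom = 4

Step 1 — factor the characteristic polynomial to read off the algebraic multiplicities:
  χ_A(x) = (x + 4)^5

Step 2 — compute geometric multiplicities via the rank-nullity identity g(λ) = n − rank(A − λI):
  rank(A − (-4)·I) = 1, so dim ker(A − (-4)·I) = n − 1 = 4

Summary:
  λ = -4: algebraic multiplicity = 5, geometric multiplicity = 4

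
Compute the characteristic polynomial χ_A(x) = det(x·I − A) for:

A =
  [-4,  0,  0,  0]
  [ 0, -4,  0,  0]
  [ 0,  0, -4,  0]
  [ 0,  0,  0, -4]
x^4 + 16*x^3 + 96*x^2 + 256*x + 256

Expanding det(x·I − A) (e.g. by cofactor expansion or by noting that A is similar to its Jordan form J, which has the same characteristic polynomial as A) gives
  χ_A(x) = x^4 + 16*x^3 + 96*x^2 + 256*x + 256
which factors as (x + 4)^4. The eigenvalues (with algebraic multiplicities) are λ = -4 with multiplicity 4.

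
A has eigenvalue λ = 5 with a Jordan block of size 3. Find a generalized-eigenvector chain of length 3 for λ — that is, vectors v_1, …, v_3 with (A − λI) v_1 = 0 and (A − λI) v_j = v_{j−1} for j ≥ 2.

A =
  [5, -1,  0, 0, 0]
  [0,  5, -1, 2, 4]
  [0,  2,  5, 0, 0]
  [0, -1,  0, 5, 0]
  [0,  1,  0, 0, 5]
A Jordan chain for λ = 5 of length 3:
v_1 = (1, 0, -2, 1, -1)ᵀ
v_2 = (0, -1, 0, 0, 0)ᵀ
v_3 = (0, 0, 1, 0, 0)ᵀ

Let N = A − (5)·I. We want v_3 with N^3 v_3 = 0 but N^2 v_3 ≠ 0; then v_{j-1} := N · v_j for j = 3, …, 2.

Pick v_3 = (0, 0, 1, 0, 0)ᵀ.
Then v_2 = N · v_3 = (0, -1, 0, 0, 0)ᵀ.
Then v_1 = N · v_2 = (1, 0, -2, 1, -1)ᵀ.

Sanity check: (A − (5)·I) v_1 = (0, 0, 0, 0, 0)ᵀ = 0. ✓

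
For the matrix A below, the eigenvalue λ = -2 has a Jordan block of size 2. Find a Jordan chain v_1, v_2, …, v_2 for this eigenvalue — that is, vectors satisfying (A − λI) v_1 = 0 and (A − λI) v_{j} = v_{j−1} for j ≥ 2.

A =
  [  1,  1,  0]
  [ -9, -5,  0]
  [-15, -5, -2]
A Jordan chain for λ = -2 of length 2:
v_1 = (3, -9, -15)ᵀ
v_2 = (1, 0, 0)ᵀ

Let N = A − (-2)·I. We want v_2 with N^2 v_2 = 0 but N^1 v_2 ≠ 0; then v_{j-1} := N · v_j for j = 2, …, 2.

Pick v_2 = (1, 0, 0)ᵀ.
Then v_1 = N · v_2 = (3, -9, -15)ᵀ.

Sanity check: (A − (-2)·I) v_1 = (0, 0, 0)ᵀ = 0. ✓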